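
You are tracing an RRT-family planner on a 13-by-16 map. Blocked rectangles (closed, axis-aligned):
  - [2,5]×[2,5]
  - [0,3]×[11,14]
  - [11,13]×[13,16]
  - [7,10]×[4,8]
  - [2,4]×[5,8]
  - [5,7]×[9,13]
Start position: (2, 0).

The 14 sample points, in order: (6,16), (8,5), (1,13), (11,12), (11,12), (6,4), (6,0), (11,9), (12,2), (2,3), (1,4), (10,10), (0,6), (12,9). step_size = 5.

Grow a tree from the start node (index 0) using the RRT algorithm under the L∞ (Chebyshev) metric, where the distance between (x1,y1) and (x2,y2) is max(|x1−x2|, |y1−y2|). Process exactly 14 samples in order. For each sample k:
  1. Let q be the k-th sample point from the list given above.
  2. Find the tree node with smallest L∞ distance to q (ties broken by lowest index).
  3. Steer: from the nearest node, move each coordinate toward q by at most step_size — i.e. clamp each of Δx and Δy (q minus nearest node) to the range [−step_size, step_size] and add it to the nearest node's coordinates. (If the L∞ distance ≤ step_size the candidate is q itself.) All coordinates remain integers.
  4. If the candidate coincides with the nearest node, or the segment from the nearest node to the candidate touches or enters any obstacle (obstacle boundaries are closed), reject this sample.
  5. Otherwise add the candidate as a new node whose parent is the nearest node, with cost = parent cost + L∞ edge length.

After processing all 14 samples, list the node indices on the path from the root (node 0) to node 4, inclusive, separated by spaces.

Path: 0 1 4

1. q=(6,16) nearest=0 d=16 new=(6,5) → blocked by [2,5]×[2,5], reject
2. q=(8,5) nearest=0 d=6 new=(7,5) → blocked by [2,5]×[2,5], reject
3. q=(1,13) nearest=0 d=13 new=(1,5) → add node 1 parent=0 cost=5
4. q=(11,12) nearest=1 d=10 new=(6,10) → blocked by [2,4]×[5,8], reject
5. q=(11,12) nearest=1 d=10 new=(6,10) → blocked by [2,4]×[5,8], reject
6. q=(6,4) nearest=0 d=4 new=(6,4) → blocked by [2,5]×[2,5], reject
7. q=(6,0) nearest=0 d=4 new=(6,0) → add node 2 parent=0 cost=4
8. q=(11,9) nearest=0 d=9 new=(7,5) → blocked by [2,5]×[2,5], reject
9. q=(12,2) nearest=2 d=6 new=(11,2) → add node 3 parent=2 cost=9
10. q=(2,3) nearest=1 d=2 new=(2,3) → blocked by [2,5]×[2,5], reject
11. q=(1,4) nearest=1 d=1 new=(1,4) → add node 4 parent=1 cost=6
12. q=(10,10) nearest=3 d=8 new=(10,7) → blocked by [7,10]×[4,8], reject
13. q=(0,6) nearest=1 d=1 new=(0,6) → add node 5 parent=1 cost=6
14. q=(12,9) nearest=3 d=7 new=(12,7) → add node 6 parent=3 cost=14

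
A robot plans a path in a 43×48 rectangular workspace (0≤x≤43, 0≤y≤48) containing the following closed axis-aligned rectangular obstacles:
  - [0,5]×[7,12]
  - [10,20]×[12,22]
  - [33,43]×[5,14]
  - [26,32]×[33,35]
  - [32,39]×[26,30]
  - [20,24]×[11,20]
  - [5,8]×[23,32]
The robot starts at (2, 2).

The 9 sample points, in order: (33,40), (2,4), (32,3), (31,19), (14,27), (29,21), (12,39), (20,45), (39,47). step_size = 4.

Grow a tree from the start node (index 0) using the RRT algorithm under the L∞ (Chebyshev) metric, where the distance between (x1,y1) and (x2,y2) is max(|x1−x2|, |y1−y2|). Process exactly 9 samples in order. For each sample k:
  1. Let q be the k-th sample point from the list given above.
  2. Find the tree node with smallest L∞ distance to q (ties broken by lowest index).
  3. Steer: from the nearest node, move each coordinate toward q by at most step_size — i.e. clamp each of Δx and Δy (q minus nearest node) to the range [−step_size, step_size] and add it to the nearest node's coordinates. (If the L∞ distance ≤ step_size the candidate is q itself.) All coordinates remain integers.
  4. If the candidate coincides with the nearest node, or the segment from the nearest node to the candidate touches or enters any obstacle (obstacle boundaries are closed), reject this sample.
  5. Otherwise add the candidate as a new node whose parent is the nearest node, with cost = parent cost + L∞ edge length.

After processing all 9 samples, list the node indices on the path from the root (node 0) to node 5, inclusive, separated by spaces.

1. q=(33,40) nearest=0 d=38 new=(6,6) → add node 1 parent=0 cost=4
2. q=(2,4) nearest=0 d=2 new=(2,4) → add node 2 parent=0 cost=2
3. q=(32,3) nearest=1 d=26 new=(10,3) → add node 3 parent=1 cost=8
4. q=(31,19) nearest=3 d=21 new=(14,7) → add node 4 parent=3 cost=12
5. q=(14,27) nearest=4 d=20 new=(14,11) → add node 5 parent=4 cost=16
6. q=(29,21) nearest=4 d=15 new=(18,11) → add node 6 parent=4 cost=16
7. q=(12,39) nearest=5 d=28 new=(12,15) → blocked by [10,20]×[12,22], reject
8. q=(20,45) nearest=5 d=34 new=(18,15) → blocked by [10,20]×[12,22], reject
9. q=(39,47) nearest=5 d=36 new=(18,15) → blocked by [10,20]×[12,22], reject

Path: 0 1 3 4 5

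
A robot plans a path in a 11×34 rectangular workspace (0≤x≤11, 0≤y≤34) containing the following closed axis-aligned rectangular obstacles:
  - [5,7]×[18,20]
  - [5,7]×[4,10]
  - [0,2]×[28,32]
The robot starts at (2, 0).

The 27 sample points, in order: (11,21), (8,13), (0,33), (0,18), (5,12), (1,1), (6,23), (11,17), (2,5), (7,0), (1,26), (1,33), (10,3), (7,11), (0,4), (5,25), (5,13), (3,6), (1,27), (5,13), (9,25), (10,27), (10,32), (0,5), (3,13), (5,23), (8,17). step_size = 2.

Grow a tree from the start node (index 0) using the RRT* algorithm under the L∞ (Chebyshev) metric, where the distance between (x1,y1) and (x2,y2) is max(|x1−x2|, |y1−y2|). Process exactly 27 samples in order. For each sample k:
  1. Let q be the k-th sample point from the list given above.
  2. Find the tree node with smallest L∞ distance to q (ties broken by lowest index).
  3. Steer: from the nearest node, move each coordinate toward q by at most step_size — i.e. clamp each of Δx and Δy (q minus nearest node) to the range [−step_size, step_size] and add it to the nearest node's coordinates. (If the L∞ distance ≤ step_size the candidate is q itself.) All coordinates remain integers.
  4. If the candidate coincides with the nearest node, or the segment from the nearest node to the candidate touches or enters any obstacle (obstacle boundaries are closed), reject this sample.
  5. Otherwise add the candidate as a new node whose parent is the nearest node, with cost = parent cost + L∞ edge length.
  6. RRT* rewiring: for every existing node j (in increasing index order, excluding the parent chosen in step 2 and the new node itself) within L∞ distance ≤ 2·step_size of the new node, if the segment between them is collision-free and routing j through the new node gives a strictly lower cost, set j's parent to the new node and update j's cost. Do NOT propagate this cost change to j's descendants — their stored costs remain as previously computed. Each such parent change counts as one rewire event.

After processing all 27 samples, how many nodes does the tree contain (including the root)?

Node count: 25

1. q=(11,21) nearest=0 d=21 new=(4,2) → add node 1 parent=0 cost=2
2. q=(8,13) nearest=1 d=11 new=(6,4) → blocked by [5,7]×[4,10], reject
3. q=(0,33) nearest=1 d=31 new=(2,4) → add node 2 parent=1 cost=4
4. q=(0,18) nearest=2 d=14 new=(0,6) → add node 3 parent=2 cost=6
5. q=(5,12) nearest=3 d=6 new=(2,8) → add node 4 parent=3 cost=8
6. q=(1,1) nearest=0 d=1 new=(1,1) → add node 5 parent=0 cost=1
7. q=(6,23) nearest=4 d=15 new=(4,10) → add node 6 parent=4 cost=10
8. q=(11,17) nearest=6 d=7 new=(6,12) → add node 7 parent=6 cost=12
9. q=(2,5) nearest=2 d=1 new=(2,5) → add node 8 parent=2 cost=5
10. q=(7,0) nearest=1 d=3 new=(6,0) → add node 9 parent=1 cost=4
11. q=(1,26) nearest=7 d=14 new=(4,14) → add node 10 parent=7 cost=14
12. q=(1,33) nearest=10 d=19 new=(2,16) → add node 11 parent=10 cost=16
13. q=(10,3) nearest=9 d=4 new=(8,2) → add node 12 parent=9 cost=6
14. q=(7,11) nearest=7 d=1 new=(7,11) → add node 13 parent=7 cost=13
15. q=(0,4) nearest=2 d=2 new=(0,4) → add node 14 parent=2 cost=6
16. q=(5,25) nearest=11 d=9 new=(4,18) → add node 15 parent=11 cost=18
17. q=(5,13) nearest=7 d=1 new=(5,13) → add node 16 parent=7 cost=13
18. q=(3,6) nearest=8 d=1 new=(3,6) → add node 17 parent=8 cost=6
19. q=(1,27) nearest=15 d=9 new=(2,20) → add node 18 parent=15 cost=20
20. q=(5,13) nearest=16 d=0 → coincident, reject
21. q=(9,25) nearest=15 d=7 new=(6,20) → blocked by [5,7]×[18,20], reject
22. q=(10,27) nearest=18 d=8 new=(4,22) → add node 19 parent=18 cost=22
23. q=(10,32) nearest=19 d=10 new=(6,24) → add node 20 parent=19 cost=24
24. q=(0,5) nearest=3 d=1 new=(0,5) → add node 21 parent=3 cost=7
25. q=(3,13) nearest=10 d=1 new=(3,13) → add node 22 parent=10 cost=15
26. q=(5,23) nearest=19 d=1 new=(5,23) → add node 23 parent=19 cost=23
27. q=(8,17) nearest=10 d=4 new=(6,16) → add node 24 parent=10 cost=16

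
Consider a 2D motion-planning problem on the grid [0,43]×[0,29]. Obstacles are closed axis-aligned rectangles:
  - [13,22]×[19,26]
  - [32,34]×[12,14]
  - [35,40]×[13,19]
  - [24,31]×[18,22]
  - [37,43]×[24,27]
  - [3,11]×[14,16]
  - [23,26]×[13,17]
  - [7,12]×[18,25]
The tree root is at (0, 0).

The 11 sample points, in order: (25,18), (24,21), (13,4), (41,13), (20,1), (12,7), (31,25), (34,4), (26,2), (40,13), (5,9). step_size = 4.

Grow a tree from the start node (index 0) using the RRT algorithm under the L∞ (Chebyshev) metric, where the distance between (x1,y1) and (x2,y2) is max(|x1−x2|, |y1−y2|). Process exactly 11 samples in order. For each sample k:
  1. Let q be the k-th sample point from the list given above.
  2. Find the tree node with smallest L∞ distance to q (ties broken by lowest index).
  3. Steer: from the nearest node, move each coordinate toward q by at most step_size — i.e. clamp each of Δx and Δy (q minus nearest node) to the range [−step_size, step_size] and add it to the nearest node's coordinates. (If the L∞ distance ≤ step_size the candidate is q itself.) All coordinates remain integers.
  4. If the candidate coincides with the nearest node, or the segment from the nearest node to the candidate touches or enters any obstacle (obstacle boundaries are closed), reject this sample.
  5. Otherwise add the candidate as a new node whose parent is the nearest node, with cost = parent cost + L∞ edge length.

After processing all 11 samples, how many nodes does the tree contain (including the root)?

1. q=(25,18) nearest=0 d=25 new=(4,4) → add node 1 parent=0 cost=4
2. q=(24,21) nearest=1 d=20 new=(8,8) → add node 2 parent=1 cost=8
3. q=(13,4) nearest=2 d=5 new=(12,4) → add node 3 parent=2 cost=12
4. q=(41,13) nearest=3 d=29 new=(16,8) → add node 4 parent=3 cost=16
5. q=(20,1) nearest=4 d=7 new=(20,4) → add node 5 parent=4 cost=20
6. q=(12,7) nearest=3 d=3 new=(12,7) → add node 6 parent=3 cost=15
7. q=(31,25) nearest=4 d=17 new=(20,12) → add node 7 parent=4 cost=20
8. q=(34,4) nearest=5 d=14 new=(24,4) → add node 8 parent=5 cost=24
9. q=(26,2) nearest=8 d=2 new=(26,2) → add node 9 parent=8 cost=26
10. q=(40,13) nearest=9 d=14 new=(30,6) → add node 10 parent=9 cost=30
11. q=(5,9) nearest=2 d=3 new=(5,9) → add node 11 parent=2 cost=11

Node count: 12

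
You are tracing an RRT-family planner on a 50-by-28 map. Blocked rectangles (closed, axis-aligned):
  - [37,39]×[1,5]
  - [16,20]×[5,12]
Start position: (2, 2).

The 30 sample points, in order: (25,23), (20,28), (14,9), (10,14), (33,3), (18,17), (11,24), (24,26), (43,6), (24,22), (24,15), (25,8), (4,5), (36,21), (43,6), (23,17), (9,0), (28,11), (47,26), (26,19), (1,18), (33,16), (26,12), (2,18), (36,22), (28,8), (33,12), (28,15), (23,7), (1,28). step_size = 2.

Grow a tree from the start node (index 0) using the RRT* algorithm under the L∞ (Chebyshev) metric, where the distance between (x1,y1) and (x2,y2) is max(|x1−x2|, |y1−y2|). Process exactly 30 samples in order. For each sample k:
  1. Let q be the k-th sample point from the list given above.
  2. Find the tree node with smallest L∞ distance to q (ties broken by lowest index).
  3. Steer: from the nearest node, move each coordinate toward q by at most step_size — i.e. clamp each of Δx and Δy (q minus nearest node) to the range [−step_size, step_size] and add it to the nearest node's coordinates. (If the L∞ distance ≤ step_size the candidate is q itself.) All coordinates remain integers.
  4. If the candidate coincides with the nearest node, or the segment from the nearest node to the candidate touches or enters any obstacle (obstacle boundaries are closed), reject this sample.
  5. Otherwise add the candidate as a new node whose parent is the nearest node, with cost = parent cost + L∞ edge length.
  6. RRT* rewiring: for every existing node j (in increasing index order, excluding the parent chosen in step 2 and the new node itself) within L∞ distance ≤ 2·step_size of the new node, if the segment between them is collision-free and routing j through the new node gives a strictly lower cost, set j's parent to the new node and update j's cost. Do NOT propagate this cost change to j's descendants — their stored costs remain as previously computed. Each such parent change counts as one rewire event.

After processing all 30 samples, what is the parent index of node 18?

1. q=(25,23) nearest=0 d=23 new=(4,4) → add node 1 parent=0 cost=2
2. q=(20,28) nearest=1 d=24 new=(6,6) → add node 2 parent=1 cost=4
3. q=(14,9) nearest=2 d=8 new=(8,8) → add node 3 parent=2 cost=6
4. q=(10,14) nearest=3 d=6 new=(10,10) → add node 4 parent=3 cost=8
5. q=(33,3) nearest=4 d=23 new=(12,8) → add node 5 parent=4 cost=10
6. q=(18,17) nearest=4 d=8 new=(12,12) → add node 6 parent=4 cost=10
7. q=(11,24) nearest=6 d=12 new=(11,14) → add node 7 parent=6 cost=12
8. q=(24,26) nearest=7 d=13 new=(13,16) → add node 8 parent=7 cost=14
9. q=(43,6) nearest=8 d=30 new=(15,14) → add node 9 parent=8 cost=16
10. q=(24,22) nearest=9 d=9 new=(17,16) → add node 10 parent=9 cost=18
11. q=(24,15) nearest=10 d=7 new=(19,15) → add node 11 parent=10 cost=20
12. q=(25,8) nearest=11 d=7 new=(21,13) → add node 12 parent=11 cost=22
13. q=(4,5) nearest=1 d=1 new=(4,5) → add node 13 parent=1 cost=3
14. q=(36,21) nearest=12 d=15 new=(23,15) → add node 14 parent=12 cost=24
15. q=(43,6) nearest=14 d=20 new=(25,13) → add node 15 parent=14 cost=26
16. q=(23,17) nearest=14 d=2 new=(23,17) → add node 16 parent=14 cost=26
17. q=(9,0) nearest=1 d=5 new=(6,2) → add node 17 parent=1 cost=4
18. q=(28,11) nearest=15 d=3 new=(27,11) → add node 18 parent=15 cost=28
19. q=(47,26) nearest=18 d=20 new=(29,13) → add node 19 parent=18 cost=30
20. q=(26,19) nearest=16 d=3 new=(25,19) → add node 20 parent=16 cost=28
21. q=(1,18) nearest=4 d=9 new=(8,12) → add node 21 parent=4 cost=10
22. q=(33,16) nearest=19 d=4 new=(31,15) → add node 22 parent=19 cost=32
23. q=(26,12) nearest=15 d=1 new=(26,12) → add node 23 parent=15 cost=27
24. q=(2,18) nearest=21 d=6 new=(6,14) → add node 24 parent=21 cost=12
25. q=(36,22) nearest=22 d=7 new=(33,17) → add node 25 parent=22 cost=34
26. q=(28,8) nearest=18 d=3 new=(28,9) → add node 26 parent=18 cost=30
27. q=(33,12) nearest=22 d=3 new=(33,13) → add node 27 parent=22 cost=34
28. q=(28,15) nearest=19 d=2 new=(28,15) → add node 28 parent=19 cost=32
29. q=(23,7) nearest=18 d=4 new=(25,9) → add node 29 parent=18 cost=30
30. q=(1,28) nearest=8 d=12 new=(11,18) → add node 30 parent=8 cost=16

Parent of node 18: 15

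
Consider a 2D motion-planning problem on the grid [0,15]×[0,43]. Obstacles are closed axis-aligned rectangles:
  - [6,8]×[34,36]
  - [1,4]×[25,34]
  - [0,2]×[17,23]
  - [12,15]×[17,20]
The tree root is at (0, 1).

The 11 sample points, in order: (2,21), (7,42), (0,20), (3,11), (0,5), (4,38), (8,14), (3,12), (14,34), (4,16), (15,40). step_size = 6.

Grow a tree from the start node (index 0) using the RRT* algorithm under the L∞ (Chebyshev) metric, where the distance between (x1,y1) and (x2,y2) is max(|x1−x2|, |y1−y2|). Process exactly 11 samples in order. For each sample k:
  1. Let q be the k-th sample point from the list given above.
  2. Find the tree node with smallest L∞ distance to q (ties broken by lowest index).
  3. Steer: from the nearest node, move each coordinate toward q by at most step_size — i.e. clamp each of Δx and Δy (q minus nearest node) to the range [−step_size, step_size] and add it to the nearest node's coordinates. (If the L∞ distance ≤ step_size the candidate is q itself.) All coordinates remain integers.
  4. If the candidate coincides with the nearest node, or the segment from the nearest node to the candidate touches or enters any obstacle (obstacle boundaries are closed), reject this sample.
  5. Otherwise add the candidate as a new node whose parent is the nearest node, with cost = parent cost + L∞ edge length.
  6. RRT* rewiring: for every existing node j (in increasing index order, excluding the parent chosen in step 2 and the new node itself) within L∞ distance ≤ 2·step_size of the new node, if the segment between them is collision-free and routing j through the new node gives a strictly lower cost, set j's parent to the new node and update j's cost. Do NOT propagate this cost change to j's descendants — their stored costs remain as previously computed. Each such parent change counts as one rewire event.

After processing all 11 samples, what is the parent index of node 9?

Parent of node 9: 2

1. q=(2,21) nearest=0 d=20 new=(2,7) → add node 1 parent=0 cost=6
2. q=(7,42) nearest=1 d=35 new=(7,13) → add node 2 parent=1 cost=12
3. q=(0,20) nearest=2 d=7 new=(1,19) → blocked by [0,2]×[17,23], reject
4. q=(3,11) nearest=1 d=4 new=(3,11) → add node 3 parent=1 cost=10
5. q=(0,5) nearest=1 d=2 new=(0,5) → add node 4 parent=1 cost=8
6. q=(4,38) nearest=2 d=25 new=(4,19) → add node 5 parent=2 cost=18
7. q=(8,14) nearest=2 d=1 new=(8,14) → add node 6 parent=2 cost=13
8. q=(3,12) nearest=3 d=1 new=(3,12) → add node 7 parent=3 cost=11
9. q=(14,34) nearest=5 d=15 new=(10,25) → add node 8 parent=5 cost=24
10. q=(4,16) nearest=2 d=3 new=(4,16) → add node 9 parent=2 cost=15
11. q=(15,40) nearest=8 d=15 new=(15,31) → add node 10 parent=8 cost=30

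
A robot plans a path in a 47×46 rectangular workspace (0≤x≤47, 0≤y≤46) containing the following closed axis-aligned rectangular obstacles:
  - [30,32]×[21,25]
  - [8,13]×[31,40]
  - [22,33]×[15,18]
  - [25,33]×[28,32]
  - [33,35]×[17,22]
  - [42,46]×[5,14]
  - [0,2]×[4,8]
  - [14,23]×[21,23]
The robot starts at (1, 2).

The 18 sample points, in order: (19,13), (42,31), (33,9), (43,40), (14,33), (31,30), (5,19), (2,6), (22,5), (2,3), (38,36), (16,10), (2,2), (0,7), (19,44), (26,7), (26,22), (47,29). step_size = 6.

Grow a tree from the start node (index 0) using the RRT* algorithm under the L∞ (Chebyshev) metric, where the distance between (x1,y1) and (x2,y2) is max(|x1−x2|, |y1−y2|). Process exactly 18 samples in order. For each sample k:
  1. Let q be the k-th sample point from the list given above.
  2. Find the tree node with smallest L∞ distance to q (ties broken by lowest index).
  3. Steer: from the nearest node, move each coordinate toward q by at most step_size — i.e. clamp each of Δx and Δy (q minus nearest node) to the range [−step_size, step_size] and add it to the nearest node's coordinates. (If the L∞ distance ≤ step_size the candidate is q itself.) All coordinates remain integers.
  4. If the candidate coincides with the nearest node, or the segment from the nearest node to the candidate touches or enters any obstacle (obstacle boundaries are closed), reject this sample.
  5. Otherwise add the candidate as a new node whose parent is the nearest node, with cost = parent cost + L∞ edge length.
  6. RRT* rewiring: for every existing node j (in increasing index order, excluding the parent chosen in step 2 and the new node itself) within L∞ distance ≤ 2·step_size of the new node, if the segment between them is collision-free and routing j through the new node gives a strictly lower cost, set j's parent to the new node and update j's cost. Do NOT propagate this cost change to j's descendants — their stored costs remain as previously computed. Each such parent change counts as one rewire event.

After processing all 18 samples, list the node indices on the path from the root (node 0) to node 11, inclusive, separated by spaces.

Path: 0 1 2 3 6 10 11

1. q=(19,13) nearest=0 d=18 new=(7,8) → add node 1 parent=0 cost=6
2. q=(42,31) nearest=1 d=35 new=(13,14) → add node 2 parent=1 cost=12
3. q=(33,9) nearest=2 d=20 new=(19,9) → add node 3 parent=2 cost=18
4. q=(43,40) nearest=2 d=30 new=(19,20) → add node 4 parent=2 cost=18
5. q=(14,33) nearest=4 d=13 new=(14,26) → blocked by [14,23]×[21,23], reject
6. q=(31,30) nearest=4 d=12 new=(25,26) → blocked by [14,23]×[21,23], reject
7. q=(5,19) nearest=2 d=8 new=(7,19) → add node 5 parent=2 cost=18
8. q=(2,6) nearest=0 d=4 new=(2,6) → blocked by [0,2]×[4,8], reject
9. q=(22,5) nearest=3 d=4 new=(22,5) → add node 6 parent=3 cost=22
10. q=(2,3) nearest=0 d=1 new=(2,3) → add node 7 parent=0 cost=1
11. q=(38,36) nearest=4 d=19 new=(25,26) → blocked by [14,23]×[21,23], reject
12. q=(16,10) nearest=3 d=3 new=(16,10) → add node 8 parent=3 cost=21
13. q=(2,2) nearest=0 d=1 new=(2,2) → add node 9 parent=0 cost=1
14. q=(0,7) nearest=7 d=4 new=(0,7) → blocked by [0,2]×[4,8], reject
15. q=(19,44) nearest=4 d=24 new=(19,26) → blocked by [14,23]×[21,23], reject
16. q=(26,7) nearest=6 d=4 new=(26,7) → add node 10 parent=6 cost=26
17. q=(26,22) nearest=4 d=7 new=(25,22) → blocked by [14,23]×[21,23], reject
18. q=(47,29) nearest=10 d=22 new=(32,13) → add node 11 parent=10 cost=32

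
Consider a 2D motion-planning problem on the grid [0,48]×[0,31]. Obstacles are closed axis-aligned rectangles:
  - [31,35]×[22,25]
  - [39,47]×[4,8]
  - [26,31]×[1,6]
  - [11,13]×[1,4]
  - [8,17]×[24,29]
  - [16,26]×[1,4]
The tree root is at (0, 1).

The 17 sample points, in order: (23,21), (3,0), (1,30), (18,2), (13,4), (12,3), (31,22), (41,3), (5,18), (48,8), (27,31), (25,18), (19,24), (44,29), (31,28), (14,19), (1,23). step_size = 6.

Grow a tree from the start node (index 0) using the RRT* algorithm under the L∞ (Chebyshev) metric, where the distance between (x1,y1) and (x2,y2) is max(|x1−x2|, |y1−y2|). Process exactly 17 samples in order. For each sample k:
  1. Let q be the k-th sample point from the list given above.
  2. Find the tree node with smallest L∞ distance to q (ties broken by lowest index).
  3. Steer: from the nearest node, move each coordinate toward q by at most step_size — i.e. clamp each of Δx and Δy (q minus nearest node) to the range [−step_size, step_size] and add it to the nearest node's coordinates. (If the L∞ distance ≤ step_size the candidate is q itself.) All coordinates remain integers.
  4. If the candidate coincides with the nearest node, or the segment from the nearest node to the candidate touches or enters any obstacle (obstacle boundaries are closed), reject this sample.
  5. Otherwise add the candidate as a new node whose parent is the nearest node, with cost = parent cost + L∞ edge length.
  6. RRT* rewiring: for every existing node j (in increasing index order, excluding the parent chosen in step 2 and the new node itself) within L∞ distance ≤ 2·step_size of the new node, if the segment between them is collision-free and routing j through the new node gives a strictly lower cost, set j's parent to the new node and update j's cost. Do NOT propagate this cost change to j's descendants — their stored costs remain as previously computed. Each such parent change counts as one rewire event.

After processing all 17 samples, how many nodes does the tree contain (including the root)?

1. q=(23,21) nearest=0 d=23 new=(6,7) → add node 1 parent=0 cost=6
2. q=(3,0) nearest=0 d=3 new=(3,0) → add node 2 parent=0 cost=3
3. q=(1,30) nearest=1 d=23 new=(1,13) → add node 3 parent=1 cost=12
4. q=(18,2) nearest=1 d=12 new=(12,2) → blocked by [11,13]×[1,4], reject
5. q=(13,4) nearest=1 d=7 new=(12,4) → blocked by [11,13]×[1,4], reject
6. q=(12,3) nearest=1 d=6 new=(12,3) → blocked by [11,13]×[1,4], reject
7. q=(31,22) nearest=1 d=25 new=(12,13) → add node 4 parent=1 cost=12
8. q=(41,3) nearest=4 d=29 new=(18,7) → add node 5 parent=4 cost=18
9. q=(5,18) nearest=3 d=5 new=(5,18) → add node 6 parent=3 cost=17
10. q=(48,8) nearest=5 d=30 new=(24,8) → add node 7 parent=5 cost=24
11. q=(27,31) nearest=4 d=18 new=(18,19) → add node 8 parent=4 cost=18
12. q=(25,18) nearest=8 d=7 new=(24,18) → add node 9 parent=8 cost=24
13. q=(19,24) nearest=8 d=5 new=(19,24) → add node 10 parent=8 cost=23
14. q=(44,29) nearest=9 d=20 new=(30,24) → add node 11 parent=9 cost=30
15. q=(31,28) nearest=11 d=4 new=(31,28) → add node 12 parent=11 cost=34
16. q=(14,19) nearest=8 d=4 new=(14,19) → add node 13 parent=8 cost=22
17. q=(1,23) nearest=6 d=5 new=(1,23) → add node 14 parent=6 cost=22

Node count: 15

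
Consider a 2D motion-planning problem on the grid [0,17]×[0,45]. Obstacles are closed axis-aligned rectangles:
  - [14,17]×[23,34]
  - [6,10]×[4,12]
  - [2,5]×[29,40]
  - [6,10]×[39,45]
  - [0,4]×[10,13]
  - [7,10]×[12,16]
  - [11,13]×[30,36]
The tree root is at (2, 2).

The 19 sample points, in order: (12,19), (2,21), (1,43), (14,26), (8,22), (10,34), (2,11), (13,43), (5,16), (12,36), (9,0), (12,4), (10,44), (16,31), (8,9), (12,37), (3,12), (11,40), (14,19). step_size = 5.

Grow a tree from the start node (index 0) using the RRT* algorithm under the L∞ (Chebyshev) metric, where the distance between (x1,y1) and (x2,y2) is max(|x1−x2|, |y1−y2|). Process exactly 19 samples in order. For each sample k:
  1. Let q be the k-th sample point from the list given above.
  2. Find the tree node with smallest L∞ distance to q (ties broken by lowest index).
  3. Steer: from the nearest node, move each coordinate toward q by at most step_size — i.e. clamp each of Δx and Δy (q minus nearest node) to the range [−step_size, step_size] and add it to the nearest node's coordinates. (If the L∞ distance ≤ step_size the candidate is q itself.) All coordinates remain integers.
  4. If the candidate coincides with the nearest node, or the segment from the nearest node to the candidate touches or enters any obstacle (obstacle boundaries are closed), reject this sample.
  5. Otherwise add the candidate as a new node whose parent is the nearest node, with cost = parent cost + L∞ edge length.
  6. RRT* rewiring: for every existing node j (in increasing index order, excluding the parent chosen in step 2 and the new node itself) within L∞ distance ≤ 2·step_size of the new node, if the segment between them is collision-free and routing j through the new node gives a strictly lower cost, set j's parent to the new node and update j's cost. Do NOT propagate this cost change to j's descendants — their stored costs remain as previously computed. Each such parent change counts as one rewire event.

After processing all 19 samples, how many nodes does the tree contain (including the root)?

Node count: 4

1. q=(12,19) nearest=0 d=17 new=(7,7) → blocked by [6,10]×[4,12], reject
2. q=(2,21) nearest=0 d=19 new=(2,7) → add node 1 parent=0 cost=5
3. q=(1,43) nearest=1 d=36 new=(1,12) → blocked by [0,4]×[10,13], reject
4. q=(14,26) nearest=1 d=19 new=(7,12) → blocked by [6,10]×[4,12], reject
5. q=(8,22) nearest=1 d=15 new=(7,12) → blocked by [6,10]×[4,12], reject
6. q=(10,34) nearest=1 d=27 new=(7,12) → blocked by [6,10]×[4,12], reject
7. q=(2,11) nearest=1 d=4 new=(2,11) → blocked by [0,4]×[10,13], reject
8. q=(13,43) nearest=1 d=36 new=(7,12) → blocked by [6,10]×[4,12], reject
9. q=(5,16) nearest=1 d=9 new=(5,12) → blocked by [0,4]×[10,13], reject
10. q=(12,36) nearest=1 d=29 new=(7,12) → blocked by [6,10]×[4,12], reject
11. q=(9,0) nearest=0 d=7 new=(7,0) → add node 2 parent=0 cost=5
12. q=(12,4) nearest=2 d=5 new=(12,4) → add node 3 parent=2 cost=10
13. q=(10,44) nearest=1 d=37 new=(7,12) → blocked by [6,10]×[4,12], reject
14. q=(16,31) nearest=1 d=24 new=(7,12) → blocked by [6,10]×[4,12], reject
15. q=(8,9) nearest=3 d=5 new=(8,9) → blocked by [6,10]×[4,12], reject
16. q=(12,37) nearest=1 d=30 new=(7,12) → blocked by [6,10]×[4,12], reject
17. q=(3,12) nearest=1 d=5 new=(3,12) → blocked by [0,4]×[10,13], reject
18. q=(11,40) nearest=1 d=33 new=(7,12) → blocked by [6,10]×[4,12], reject
19. q=(14,19) nearest=1 d=12 new=(7,12) → blocked by [6,10]×[4,12], reject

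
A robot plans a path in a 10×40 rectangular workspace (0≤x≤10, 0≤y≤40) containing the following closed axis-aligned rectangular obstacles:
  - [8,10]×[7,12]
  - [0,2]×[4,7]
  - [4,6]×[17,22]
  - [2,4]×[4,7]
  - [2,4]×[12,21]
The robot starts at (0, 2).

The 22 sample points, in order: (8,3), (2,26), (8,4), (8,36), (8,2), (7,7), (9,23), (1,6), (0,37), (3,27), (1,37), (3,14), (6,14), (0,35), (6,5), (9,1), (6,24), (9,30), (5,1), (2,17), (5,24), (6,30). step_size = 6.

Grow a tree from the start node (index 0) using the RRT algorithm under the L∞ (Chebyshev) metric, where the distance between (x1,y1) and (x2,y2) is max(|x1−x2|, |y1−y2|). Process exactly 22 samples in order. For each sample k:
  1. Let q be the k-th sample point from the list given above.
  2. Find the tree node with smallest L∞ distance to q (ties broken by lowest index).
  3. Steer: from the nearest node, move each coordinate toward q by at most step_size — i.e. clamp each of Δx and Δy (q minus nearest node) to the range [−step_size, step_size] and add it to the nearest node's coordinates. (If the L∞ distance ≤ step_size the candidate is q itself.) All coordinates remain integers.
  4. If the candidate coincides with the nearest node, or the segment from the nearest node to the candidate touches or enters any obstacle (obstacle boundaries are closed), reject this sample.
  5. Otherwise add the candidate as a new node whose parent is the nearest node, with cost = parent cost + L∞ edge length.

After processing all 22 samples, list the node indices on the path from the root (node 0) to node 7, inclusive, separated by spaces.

Path: 0 1 3 7

1. q=(8,3) nearest=0 d=8 new=(6,3) → add node 1 parent=0 cost=6
2. q=(2,26) nearest=1 d=23 new=(2,9) → blocked by [2,4]×[4,7], reject
3. q=(8,4) nearest=1 d=2 new=(8,4) → add node 2 parent=1 cost=8
4. q=(8,36) nearest=2 d=32 new=(8,10) → blocked by [8,10]×[7,12], reject
5. q=(8,2) nearest=1 d=2 new=(8,2) → add node 3 parent=1 cost=8
6. q=(7,7) nearest=2 d=3 new=(7,7) → add node 4 parent=2 cost=11
7. q=(9,23) nearest=4 d=16 new=(9,13) → blocked by [8,10]×[7,12], reject
8. q=(1,6) nearest=0 d=4 new=(1,6) → blocked by [0,2]×[4,7], reject
9. q=(0,37) nearest=4 d=30 new=(1,13) → blocked by [2,4]×[12,21], reject
10. q=(3,27) nearest=4 d=20 new=(3,13) → blocked by [2,4]×[12,21], reject
11. q=(1,37) nearest=4 d=30 new=(1,13) → blocked by [2,4]×[12,21], reject
12. q=(3,14) nearest=4 d=7 new=(3,13) → blocked by [2,4]×[12,21], reject
13. q=(6,14) nearest=4 d=7 new=(6,13) → add node 5 parent=4 cost=17
14. q=(0,35) nearest=5 d=22 new=(0,19) → blocked by [2,4]×[12,21], reject
15. q=(6,5) nearest=1 d=2 new=(6,5) → add node 6 parent=1 cost=8
16. q=(9,1) nearest=3 d=1 new=(9,1) → add node 7 parent=3 cost=9
17. q=(6,24) nearest=5 d=11 new=(6,19) → blocked by [4,6]×[17,22], reject
18. q=(9,30) nearest=5 d=17 new=(9,19) → add node 8 parent=5 cost=23
19. q=(5,1) nearest=1 d=2 new=(5,1) → add node 9 parent=1 cost=8
20. q=(2,17) nearest=5 d=4 new=(2,17) → blocked by [2,4]×[12,21], reject
21. q=(5,24) nearest=8 d=5 new=(5,24) → add node 10 parent=8 cost=28
22. q=(6,30) nearest=10 d=6 new=(6,30) → add node 11 parent=10 cost=34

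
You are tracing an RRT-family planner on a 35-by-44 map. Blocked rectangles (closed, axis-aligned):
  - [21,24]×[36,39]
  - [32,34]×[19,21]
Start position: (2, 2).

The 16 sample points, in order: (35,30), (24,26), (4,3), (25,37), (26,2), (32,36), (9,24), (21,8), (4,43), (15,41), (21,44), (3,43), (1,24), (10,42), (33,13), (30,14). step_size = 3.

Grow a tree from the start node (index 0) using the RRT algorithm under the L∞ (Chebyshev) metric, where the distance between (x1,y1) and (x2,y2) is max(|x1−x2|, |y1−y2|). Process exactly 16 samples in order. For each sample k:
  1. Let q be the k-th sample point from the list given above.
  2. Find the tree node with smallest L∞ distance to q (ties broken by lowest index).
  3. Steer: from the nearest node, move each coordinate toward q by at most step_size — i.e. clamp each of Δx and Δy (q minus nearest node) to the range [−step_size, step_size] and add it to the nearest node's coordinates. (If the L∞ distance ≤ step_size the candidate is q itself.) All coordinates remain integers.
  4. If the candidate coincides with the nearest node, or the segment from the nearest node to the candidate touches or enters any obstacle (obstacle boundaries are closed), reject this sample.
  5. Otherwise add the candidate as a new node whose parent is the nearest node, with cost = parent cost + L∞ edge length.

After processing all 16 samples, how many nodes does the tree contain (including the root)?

Node count: 17

1. q=(35,30) nearest=0 d=33 new=(5,5) → add node 1 parent=0 cost=3
2. q=(24,26) nearest=1 d=21 new=(8,8) → add node 2 parent=1 cost=6
3. q=(4,3) nearest=0 d=2 new=(4,3) → add node 3 parent=0 cost=2
4. q=(25,37) nearest=2 d=29 new=(11,11) → add node 4 parent=2 cost=9
5. q=(26,2) nearest=4 d=15 new=(14,8) → add node 5 parent=4 cost=12
6. q=(32,36) nearest=4 d=25 new=(14,14) → add node 6 parent=4 cost=12
7. q=(9,24) nearest=6 d=10 new=(11,17) → add node 7 parent=6 cost=15
8. q=(21,8) nearest=5 d=7 new=(17,8) → add node 8 parent=5 cost=15
9. q=(4,43) nearest=7 d=26 new=(8,20) → add node 9 parent=7 cost=18
10. q=(15,41) nearest=9 d=21 new=(11,23) → add node 10 parent=9 cost=21
11. q=(21,44) nearest=10 d=21 new=(14,26) → add node 11 parent=10 cost=24
12. q=(3,43) nearest=11 d=17 new=(11,29) → add node 12 parent=11 cost=27
13. q=(1,24) nearest=9 d=7 new=(5,23) → add node 13 parent=9 cost=21
14. q=(10,42) nearest=12 d=13 new=(10,32) → add node 14 parent=12 cost=30
15. q=(33,13) nearest=8 d=16 new=(20,11) → add node 15 parent=8 cost=18
16. q=(30,14) nearest=15 d=10 new=(23,14) → add node 16 parent=15 cost=21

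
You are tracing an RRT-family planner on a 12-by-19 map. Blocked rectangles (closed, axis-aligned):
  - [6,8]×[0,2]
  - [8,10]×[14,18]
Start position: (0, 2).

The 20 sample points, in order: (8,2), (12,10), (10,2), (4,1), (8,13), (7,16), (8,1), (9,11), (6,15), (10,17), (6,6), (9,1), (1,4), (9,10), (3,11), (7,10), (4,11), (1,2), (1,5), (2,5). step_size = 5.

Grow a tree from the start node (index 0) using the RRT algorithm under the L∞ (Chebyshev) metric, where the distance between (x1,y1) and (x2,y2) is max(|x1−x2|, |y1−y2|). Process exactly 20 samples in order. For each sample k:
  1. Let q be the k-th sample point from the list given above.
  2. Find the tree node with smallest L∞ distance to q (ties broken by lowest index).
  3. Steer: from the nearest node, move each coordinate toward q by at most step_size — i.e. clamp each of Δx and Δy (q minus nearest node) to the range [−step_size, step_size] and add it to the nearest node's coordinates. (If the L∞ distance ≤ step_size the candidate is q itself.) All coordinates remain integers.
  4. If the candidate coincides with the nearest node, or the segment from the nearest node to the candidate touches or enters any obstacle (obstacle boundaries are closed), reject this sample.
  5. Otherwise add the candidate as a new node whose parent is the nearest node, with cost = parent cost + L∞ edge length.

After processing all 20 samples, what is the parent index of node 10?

1. q=(8,2) nearest=0 d=8 new=(5,2) → add node 1 parent=0 cost=5
2. q=(12,10) nearest=1 d=8 new=(10,7) → add node 2 parent=1 cost=10
3. q=(10,2) nearest=1 d=5 new=(10,2) → blocked by [6,8]×[0,2], reject
4. q=(4,1) nearest=1 d=1 new=(4,1) → add node 3 parent=1 cost=6
5. q=(8,13) nearest=2 d=6 new=(8,12) → add node 4 parent=2 cost=15
6. q=(7,16) nearest=4 d=4 new=(7,16) → add node 5 parent=4 cost=19
7. q=(8,1) nearest=1 d=3 new=(8,1) → blocked by [6,8]×[0,2], reject
8. q=(9,11) nearest=4 d=1 new=(9,11) → add node 6 parent=4 cost=16
9. q=(6,15) nearest=5 d=1 new=(6,15) → add node 7 parent=5 cost=20
10. q=(10,17) nearest=5 d=3 new=(10,17) → blocked by [8,10]×[14,18], reject
11. q=(6,6) nearest=1 d=4 new=(6,6) → add node 8 parent=1 cost=9
12. q=(9,1) nearest=1 d=4 new=(9,1) → blocked by [6,8]×[0,2], reject
13. q=(1,4) nearest=0 d=2 new=(1,4) → add node 9 parent=0 cost=2
14. q=(9,10) nearest=6 d=1 new=(9,10) → add node 10 parent=6 cost=17
15. q=(3,11) nearest=7 d=4 new=(3,11) → add node 11 parent=7 cost=24
16. q=(7,10) nearest=4 d=2 new=(7,10) → add node 12 parent=4 cost=17
17. q=(4,11) nearest=11 d=1 new=(4,11) → add node 13 parent=11 cost=25
18. q=(1,2) nearest=0 d=1 new=(1,2) → add node 14 parent=0 cost=1
19. q=(1,5) nearest=9 d=1 new=(1,5) → add node 15 parent=9 cost=3
20. q=(2,5) nearest=9 d=1 new=(2,5) → add node 16 parent=9 cost=3

Parent of node 10: 6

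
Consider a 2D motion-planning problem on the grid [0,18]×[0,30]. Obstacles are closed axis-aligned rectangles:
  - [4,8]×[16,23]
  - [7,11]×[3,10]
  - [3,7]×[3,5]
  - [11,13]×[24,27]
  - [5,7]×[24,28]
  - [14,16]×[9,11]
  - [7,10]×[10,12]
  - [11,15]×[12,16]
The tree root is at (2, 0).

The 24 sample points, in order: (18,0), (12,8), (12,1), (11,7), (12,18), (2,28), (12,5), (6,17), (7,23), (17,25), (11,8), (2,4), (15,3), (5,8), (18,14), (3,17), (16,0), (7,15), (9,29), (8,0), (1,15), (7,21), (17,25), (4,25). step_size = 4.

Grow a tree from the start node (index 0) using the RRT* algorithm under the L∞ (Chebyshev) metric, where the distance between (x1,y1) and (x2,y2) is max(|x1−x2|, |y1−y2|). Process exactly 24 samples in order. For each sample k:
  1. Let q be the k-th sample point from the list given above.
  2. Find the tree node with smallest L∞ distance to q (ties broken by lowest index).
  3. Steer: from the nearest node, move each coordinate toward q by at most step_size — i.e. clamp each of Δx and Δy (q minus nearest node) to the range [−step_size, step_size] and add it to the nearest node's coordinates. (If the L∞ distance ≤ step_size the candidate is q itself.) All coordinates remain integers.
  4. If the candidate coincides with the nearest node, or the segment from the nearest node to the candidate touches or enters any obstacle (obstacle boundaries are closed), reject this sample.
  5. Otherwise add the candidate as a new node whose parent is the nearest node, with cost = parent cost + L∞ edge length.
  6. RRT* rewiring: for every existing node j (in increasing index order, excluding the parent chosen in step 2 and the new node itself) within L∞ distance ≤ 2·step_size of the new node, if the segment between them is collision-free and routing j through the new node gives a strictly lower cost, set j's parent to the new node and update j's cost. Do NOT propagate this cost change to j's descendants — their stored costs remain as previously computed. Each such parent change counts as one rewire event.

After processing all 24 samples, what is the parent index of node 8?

Parent of node 8: 6

1. q=(18,0) nearest=0 d=16 new=(6,0) → add node 1 parent=0 cost=4
2. q=(12,8) nearest=1 d=8 new=(10,4) → blocked by [7,11]×[3,10], reject
3. q=(12,1) nearest=1 d=6 new=(10,1) → add node 2 parent=1 cost=8
4. q=(11,7) nearest=2 d=6 new=(11,5) → blocked by [7,11]×[3,10], reject
5. q=(12,18) nearest=2 d=17 new=(12,5) → blocked by [7,11]×[3,10], reject
6. q=(2,28) nearest=2 d=27 new=(6,5) → blocked by [7,11]×[3,10], reject
7. q=(12,5) nearest=2 d=4 new=(12,5) → blocked by [7,11]×[3,10], reject
8. q=(6,17) nearest=2 d=16 new=(6,5) → blocked by [7,11]×[3,10], reject
9. q=(7,23) nearest=2 d=22 new=(7,5) → blocked by [7,11]×[3,10], reject
10. q=(17,25) nearest=2 d=24 new=(14,5) → add node 3 parent=2 cost=12
11. q=(11,8) nearest=3 d=3 new=(11,8) → blocked by [7,11]×[3,10], reject
12. q=(2,4) nearest=0 d=4 new=(2,4) → add node 4 parent=0 cost=4
13. q=(15,3) nearest=3 d=2 new=(15,3) → add node 5 parent=3 cost=14
14. q=(5,8) nearest=4 d=4 new=(5,8) → add node 6 parent=4 cost=8
15. q=(18,14) nearest=3 d=9 new=(18,9) → add node 7 parent=3 cost=16
16. q=(3,17) nearest=6 d=9 new=(3,12) → add node 8 parent=6 cost=12
17. q=(16,0) nearest=5 d=3 new=(16,0) → add node 9 parent=5 cost=17
18. q=(7,15) nearest=8 d=4 new=(7,15) → add node 10 parent=8 cost=16
19. q=(9,29) nearest=10 d=14 new=(9,19) → blocked by [4,8]×[16,23], reject
20. q=(8,0) nearest=1 d=2 new=(8,0) → add node 11 parent=1 cost=6; rewire 5→11 (13<14); rewire 9→11 (14<17)
21. q=(1,15) nearest=8 d=3 new=(1,15) → add node 12 parent=8 cost=15
22. q=(7,21) nearest=10 d=6 new=(7,19) → blocked by [4,8]×[16,23], reject
23. q=(17,25) nearest=10 d=10 new=(11,19) → blocked by [4,8]×[16,23], reject
24. q=(4,25) nearest=10 d=10 new=(4,19) → blocked by [4,8]×[16,23], reject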